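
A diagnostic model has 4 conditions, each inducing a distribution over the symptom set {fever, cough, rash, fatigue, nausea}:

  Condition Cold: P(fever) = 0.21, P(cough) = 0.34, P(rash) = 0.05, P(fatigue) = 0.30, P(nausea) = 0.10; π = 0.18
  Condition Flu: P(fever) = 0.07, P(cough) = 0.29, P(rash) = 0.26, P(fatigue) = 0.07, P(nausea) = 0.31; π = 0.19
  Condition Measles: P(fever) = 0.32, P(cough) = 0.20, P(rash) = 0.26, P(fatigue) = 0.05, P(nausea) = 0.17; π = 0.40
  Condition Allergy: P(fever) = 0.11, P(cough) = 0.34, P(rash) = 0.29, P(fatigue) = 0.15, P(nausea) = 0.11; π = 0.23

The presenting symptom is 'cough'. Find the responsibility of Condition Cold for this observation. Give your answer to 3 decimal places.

The responsibility of component k is π_k f_k(x) divided by Σ_j π_j f_j(x).
Evaluate each component's likelihood at the observed value:
  f_Cold = 0.34
  f_Flu = 0.29
  f_Measles = 0.2
  f_Allergy = 0.34
Multiply by the mixture weights:
  π_Cold·f_Cold = 0.18 × 0.34 = 0.0612
  π_Flu·f_Flu = 0.19 × 0.29 = 0.0551
  π_Measles·f_Measles = 0.40 × 0.2 = 0.08
  π_Allergy·f_Allergy = 0.23 × 0.34 = 0.0782
Marginal: 0.0612 + 0.0551 + 0.08 + 0.0782 = 0.2745
So the posterior for Condition Cold is 0.0612 / 0.2745 ≈ 0.223.

0.223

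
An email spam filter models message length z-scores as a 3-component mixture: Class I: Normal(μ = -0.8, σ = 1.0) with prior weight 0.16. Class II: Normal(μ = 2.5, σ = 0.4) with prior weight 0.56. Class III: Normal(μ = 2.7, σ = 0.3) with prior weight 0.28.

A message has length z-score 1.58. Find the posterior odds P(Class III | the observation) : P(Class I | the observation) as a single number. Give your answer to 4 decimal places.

Only the two components matter; the odds are (P(Z=i) f_i(x)) / (P(Z=j) f_j(x)).
Component likelihoods at x = 1.58:
  p_I = (1/(1.0·√(2π)))·exp(−(1.58−-0.8)²/(2·1.0²)) = 0.398942·exp(-2.83220) = 0.023491
  p_II = (1/(0.4·√(2π)))·exp(−(1.58−2.5)²/(2·0.4²)) = 0.997356·exp(-2.64500) = 0.0708176
  p_III = (1/(0.3·√(2π)))·exp(−(1.58−2.7)²/(2·0.3²)) = 1.329808·exp(-6.96889) = 0.00125095
Posterior odds = (P(Z=III)·p_III) / (P(Z=I)·p_I) = (0.28·0.00125095) / (0.16·0.023491) = 0.000350265 / 0.00375856 ≈ 0.0932

0.0932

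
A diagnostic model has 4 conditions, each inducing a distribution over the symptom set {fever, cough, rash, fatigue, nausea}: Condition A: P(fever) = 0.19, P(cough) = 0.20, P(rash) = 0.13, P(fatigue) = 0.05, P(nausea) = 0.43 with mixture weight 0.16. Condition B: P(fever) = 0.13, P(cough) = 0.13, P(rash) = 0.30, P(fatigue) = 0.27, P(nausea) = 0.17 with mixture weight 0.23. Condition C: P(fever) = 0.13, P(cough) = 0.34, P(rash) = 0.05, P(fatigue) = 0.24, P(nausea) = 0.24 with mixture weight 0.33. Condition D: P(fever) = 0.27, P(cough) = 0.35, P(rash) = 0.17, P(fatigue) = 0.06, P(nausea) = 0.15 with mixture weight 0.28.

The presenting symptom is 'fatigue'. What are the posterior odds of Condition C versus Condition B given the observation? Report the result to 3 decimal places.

1.275

Since P(k|x) ∝ π_k f_k(x), the posterior odds are π_i f_i(x) / (π_j f_j(x)).
Categorical probabilities:
  p_A = P(fatigue | comp) = 0.05
  p_B = P(fatigue | comp) = 0.27
  p_C = P(fatigue | comp) = 0.24
  p_D = P(fatigue | comp) = 0.06
Odds = (0.33/0.23) × (0.24/0.27) = 1.43478 × 0.888889 ≈ 1.275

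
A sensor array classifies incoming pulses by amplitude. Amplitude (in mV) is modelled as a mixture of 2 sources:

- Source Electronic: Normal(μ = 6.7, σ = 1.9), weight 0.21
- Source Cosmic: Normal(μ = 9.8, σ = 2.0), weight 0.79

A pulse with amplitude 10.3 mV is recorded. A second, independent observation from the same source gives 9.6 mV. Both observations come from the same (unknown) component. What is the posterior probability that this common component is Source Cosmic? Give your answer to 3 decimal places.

Apply Bayes' rule: the posterior for each component is proportional to its prior times its likelihood at x.
Since both observations come from the same component, the likelihood for component k is f_k(x₁)·f_k(x₂).
  f_Electronic = [(1/(1.9·√(2π)))·exp(−(10.3−6.7)²/(2·1.9²)) = 0.209970·exp(-1.79501) = 0.0348812] × [0.0655061] = 0.00228493
  f_Cosmic = [(1/(2.0·√(2π)))·exp(−(10.3−9.8)²/(2·2.0²)) = 0.199471·exp(-0.03125) = 0.193334] × [0.198476] = 0.0383722
Multiply by the mixture weights:
  w_Electronic·f_Electronic = 0.21 × 0.00228493 = 0.000479836
  w_Cosmic·f_Cosmic = 0.79 × 0.0383722 = 0.0303141
Marginal: 0.000479836 + 0.0303141 = 0.0307939
P(Source Cosmic | x₁,x₂) = 0.0303141 / 0.0307939 ≈ 0.984

0.984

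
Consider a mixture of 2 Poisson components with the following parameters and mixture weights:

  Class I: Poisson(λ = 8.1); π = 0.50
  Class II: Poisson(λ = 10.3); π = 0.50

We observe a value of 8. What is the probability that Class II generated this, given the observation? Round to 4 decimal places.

Posterior ∝ prior × likelihood, so P(k | x) ∝ π_k f_k(x); normalise over all components.
Component likelihoods at x = 8:
  p_I = 0.1395
  p_II = 0.105668
Unnormalised posteriors:
  π_I·p_I = 0.50 × 0.1395 = 0.06975
  π_II·p_II = 0.50 × 0.105668 = 0.0528341
Normaliser: 0.06975 + 0.0528341 = 0.122584
P(Class II | data) = 0.0528341 / 0.122584 ≈ 0.4310

0.4310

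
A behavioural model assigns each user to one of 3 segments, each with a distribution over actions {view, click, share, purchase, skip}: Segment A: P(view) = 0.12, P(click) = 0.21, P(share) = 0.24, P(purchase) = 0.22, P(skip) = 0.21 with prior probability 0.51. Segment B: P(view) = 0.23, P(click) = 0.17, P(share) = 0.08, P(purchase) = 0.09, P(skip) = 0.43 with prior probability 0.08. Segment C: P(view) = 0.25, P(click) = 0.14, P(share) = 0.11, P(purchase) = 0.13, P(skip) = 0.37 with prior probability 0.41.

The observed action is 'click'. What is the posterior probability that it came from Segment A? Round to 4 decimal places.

Apply Bayes' rule: the posterior for each component is proportional to its prior times its likelihood at x.
Evaluate each component's likelihood at the observed value:
  f_A = 0.21
  f_B = 0.17
  f_C = 0.14
Weight by the priors:
  P(Z=A)·f_A = 0.51 × 0.21 = 0.1071
  P(Z=B)·f_B = 0.08 × 0.17 = 0.0136
  P(Z=C)·f_C = 0.41 × 0.14 = 0.0574
Evidence: 0.1071 + 0.0136 + 0.0574 = 0.1781
Responsibility of Segment A: 0.1071 / 0.1781 ≈ 0.6013

0.6013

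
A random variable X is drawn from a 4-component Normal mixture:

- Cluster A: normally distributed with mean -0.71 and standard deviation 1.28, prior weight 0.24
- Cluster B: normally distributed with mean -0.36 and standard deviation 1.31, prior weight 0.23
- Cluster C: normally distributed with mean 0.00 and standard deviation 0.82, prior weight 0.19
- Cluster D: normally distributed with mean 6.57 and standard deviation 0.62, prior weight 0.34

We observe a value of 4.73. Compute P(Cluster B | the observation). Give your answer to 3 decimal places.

By Bayes' theorem, P(k | x) = π_k f_k(x) / Σ_j π_j f_j(x).
Evaluate each component's likelihood at the observed value:
  p_A = 3.72802e-05
  p_B = 0.000160454
  p_C = 2.89676e-08
  p_D = 0.00787038
Multiply by the mixture weights:
  π_A·p_A = 0.24 × 3.72802e-05 = 8.94724e-06
  π_B·p_B = 0.23 × 0.000160454 = 3.69043e-05
  π_C·p_C = 0.19 × 2.89676e-08 = 5.50384e-09
  π_D·p_D = 0.34 × 0.00787038 = 0.00267593
Marginal: 8.94724e-06 + 3.69043e-05 + 5.50384e-09 + 0.00267593 = 0.00272179
P(Cluster B | data) = 3.69043e-05 / 0.00272179 ≈ 0.014

0.014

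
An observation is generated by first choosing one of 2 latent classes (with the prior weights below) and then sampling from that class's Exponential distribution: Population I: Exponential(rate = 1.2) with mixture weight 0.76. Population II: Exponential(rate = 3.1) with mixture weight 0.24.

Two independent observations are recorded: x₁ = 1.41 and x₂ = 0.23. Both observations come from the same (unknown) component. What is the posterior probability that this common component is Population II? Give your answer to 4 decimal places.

Posterior ∝ prior × likelihood, so P(k | x) ∝ w_k f_k(x); normalise over all components.
Since both observations come from the same component, the likelihood for component k is f_k(x₁)·f_k(x₂).
  p_I = [1.2·e^(−1.2·1.41) = 1.2·e^(−1.6920) = 0.220981] × [0.910576] = 0.20122
  p_II = [3.1·e^(−3.1·1.41) = 3.1·e^(−4.3710) = 0.0391796] × [1.51953] = 0.0595347
Weight by the priors:
  w_I·p_I = 0.76 × 0.20122 = 0.152927
  w_II·p_II = 0.24 × 0.0595347 = 0.0142883
Evidence: 0.152927 + 0.0142883 = 0.167215
P(Population II | x₁, x₂) = 0.0142883 / 0.167215 ≈ 0.0854

0.0854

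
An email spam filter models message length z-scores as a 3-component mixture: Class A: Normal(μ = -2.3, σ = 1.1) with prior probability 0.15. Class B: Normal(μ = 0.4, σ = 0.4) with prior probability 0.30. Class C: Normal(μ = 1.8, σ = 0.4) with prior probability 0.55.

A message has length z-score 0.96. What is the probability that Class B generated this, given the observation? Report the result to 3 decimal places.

P(component k | x) = P(Z=k)·f_k(x) / marginal(x), where marginal(x) = Σ_j P(Z=j)·f_j(x).
Normal densities:
  L_A = (1/(1.1·√(2π)))·exp(−(0.96−-2.3)²/(2·1.1²)) = 0.362675·exp(-4.39157) = 0.00449038
  L_B = (1/(0.4·√(2π)))·exp(−(0.96−0.4)²/(2·0.4²)) = 0.997356·exp(-0.98000) = 0.374319
  L_C = (1/(0.4·√(2π)))·exp(−(0.96−1.8)²/(2·0.4²)) = 0.997356·exp(-2.20500) = 0.109959
Multiply by the mixture weights:
  P(Z=A)·L_A = 0.15 × 0.00449038 = 0.000673556
  P(Z=B)·L_B = 0.30 × 0.374319 = 0.112296
  P(Z=C)·L_C = 0.55 × 0.109959 = 0.0604774
Normaliser: 0.000673556 + 0.112296 + 0.0604774 = 0.173447
Responsibility of Class B: 0.112296 / 0.173447 ≈ 0.647

0.647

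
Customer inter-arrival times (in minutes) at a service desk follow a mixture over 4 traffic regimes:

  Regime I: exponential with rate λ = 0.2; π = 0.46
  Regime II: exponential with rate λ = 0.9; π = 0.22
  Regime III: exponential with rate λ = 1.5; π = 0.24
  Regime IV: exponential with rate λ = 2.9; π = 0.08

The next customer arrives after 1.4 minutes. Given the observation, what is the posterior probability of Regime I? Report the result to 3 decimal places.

P(component k | x) = P(Z=k)·f_k(x) / marginal(x), where marginal(x) = Σ_j P(Z=j)·f_j(x).
Evaluate each component's likelihood at the observed value:
  p_I = 0.2·e^(−0.2·1.4) = 0.2·e^(−0.2800) = 0.151157
  p_II = 0.9·e^(−0.9·1.4) = 0.9·e^(−1.2600) = 0.255289
  p_III = 1.5·e^(−1.5·1.4) = 1.5·e^(−2.1000) = 0.183685
  p_IV = 2.9·e^(−2.9·1.4) = 2.9·e^(−4.0600) = 0.0500222
Unnormalised posteriors:
  P(Z=I)·p_I = 0.46 × 0.151157 = 0.0695321
  P(Z=II)·p_II = 0.22 × 0.255289 = 0.0561635
  P(Z=III)·p_III = 0.24 × 0.183685 = 0.0440843
  P(Z=IV)·p_IV = 0.08 × 0.0500222 = 0.00400177
Marginal: 0.0695321 + 0.0561635 + 0.0440843 + 0.00400177 = 0.173782
Responsibility of Regime I: 0.0695321 / 0.173782 ≈ 0.400

0.400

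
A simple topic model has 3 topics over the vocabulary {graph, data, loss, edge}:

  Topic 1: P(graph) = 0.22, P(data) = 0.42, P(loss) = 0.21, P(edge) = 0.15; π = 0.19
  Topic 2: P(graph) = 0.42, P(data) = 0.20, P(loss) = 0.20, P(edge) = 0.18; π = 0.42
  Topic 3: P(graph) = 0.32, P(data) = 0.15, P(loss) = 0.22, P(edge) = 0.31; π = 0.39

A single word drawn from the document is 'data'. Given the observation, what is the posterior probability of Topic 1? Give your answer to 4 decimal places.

0.3590

By Bayes' theorem, P(k | x) = π_k f_k(x) / Σ_j π_j f_j(x).
Evaluate each component's likelihood at the observed value:
  L_1 = 0.42
  L_2 = 0.2
  L_3 = 0.15
Prior × likelihood for each component:
  π_1·L_1 = 0.19 × 0.42 = 0.0798
  π_2·L_2 = 0.42 × 0.2 = 0.084
  π_3·L_3 = 0.39 × 0.15 = 0.0585
Denominator: 0.0798 + 0.084 + 0.0585 = 0.2223
P(Topic 1 | 'data') = 0.0798 / 0.2223 ≈ 0.3590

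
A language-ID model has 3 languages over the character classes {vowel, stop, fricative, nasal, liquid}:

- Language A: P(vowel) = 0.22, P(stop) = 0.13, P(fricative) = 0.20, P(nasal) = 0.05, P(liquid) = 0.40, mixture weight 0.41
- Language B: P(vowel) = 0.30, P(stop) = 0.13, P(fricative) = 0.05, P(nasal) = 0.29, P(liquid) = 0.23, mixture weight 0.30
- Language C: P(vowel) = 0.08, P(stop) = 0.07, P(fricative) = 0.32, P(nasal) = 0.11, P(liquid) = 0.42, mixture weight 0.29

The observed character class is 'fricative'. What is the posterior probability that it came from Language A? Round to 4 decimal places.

The responsibility of component k is π_k f_k(x) divided by Σ_j π_j f_j(x).
Component likelihoods at x = 'fricative':
  L_A = P(fricative | comp) = 0.20
  L_B = P(fricative | comp) = 0.05
  L_C = P(fricative | comp) = 0.32
Weight by the priors:
  π_A·L_A = 0.41 × 0.2 = 0.082
  π_B·L_B = 0.30 × 0.05 = 0.015
  π_C·L_C = 0.29 × 0.32 = 0.0928
Marginal: 0.082 + 0.015 + 0.0928 = 0.1898
Responsibility of Language A: 0.082 / 0.1898 ≈ 0.4320

0.4320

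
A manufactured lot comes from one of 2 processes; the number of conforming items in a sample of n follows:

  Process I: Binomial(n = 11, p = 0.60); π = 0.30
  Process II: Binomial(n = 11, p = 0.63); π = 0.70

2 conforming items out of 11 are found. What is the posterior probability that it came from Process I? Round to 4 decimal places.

The responsibility of component k is π_k f_k(x) divided by Σ_j π_j f_j(x).
Component likelihoods at x = 2 conforming items out of 11:
  L_I = 0.00519045
  L_II = 0.002837
Unnormalised posteriors:
  π_I·L_I = 0.30 × 0.00519045 = 0.00155714
  π_II·L_II = 0.70 × 0.002837 = 0.0019859
Sum: 0.00155714 + 0.0019859 = 0.00354304
P(Process I | 2 conforming items out of 11) ≈ 0.4395

0.4395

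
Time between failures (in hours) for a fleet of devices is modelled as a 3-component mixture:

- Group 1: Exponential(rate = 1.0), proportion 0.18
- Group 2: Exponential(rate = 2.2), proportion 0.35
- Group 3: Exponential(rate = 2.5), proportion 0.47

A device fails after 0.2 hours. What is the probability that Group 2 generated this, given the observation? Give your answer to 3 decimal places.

0.366

Posterior ∝ prior × likelihood, so P(k | x) ∝ w_k f_k(x); normalise over all components.
Component likelihoods at x = 0.2 hours:
  f_1 = 0.818731
  f_2 = 1.41688
  f_3 = 1.51633
Weight by the priors:
  w_1·f_1 = 0.18 × 0.818731 = 0.147372
  w_2·f_2 = 0.35 × 1.41688 = 0.495908
  w_3·f_3 = 0.47 × 1.51633 = 0.712674
Normaliser: 0.147372 + 0.495908 + 0.712674 = 1.35595
P(Group 2 | the observation) ≈ 0.366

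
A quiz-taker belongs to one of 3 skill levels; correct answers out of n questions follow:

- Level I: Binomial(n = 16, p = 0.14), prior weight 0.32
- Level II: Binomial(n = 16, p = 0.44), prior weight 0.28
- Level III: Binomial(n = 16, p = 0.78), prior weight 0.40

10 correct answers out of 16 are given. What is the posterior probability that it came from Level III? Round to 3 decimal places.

Apply Bayes' rule: the posterior for each component is proportional to its prior times its likelihood at x.
Evaluate each component's likelihood at the observed value:
  f_I = C(16,10)·0.14^10·0.86^6 = 8008·2.89255e-09·0.404567 = 9.3712e-06
  f_II = C(16,10)·0.44^10·0.56^6 = 8008·0.000271974·0.030841 = 0.0671706
  f_III = C(16,10)·0.78^10·0.22^6 = 8008·0.0833578·0.00011338 = 0.0756844
Weight by the priors:
  π_I·f_I = 0.32 × 9.3712e-06 = 2.99878e-06
  π_II·f_II = 0.28 × 0.0671706 = 0.0188078
  π_III·f_III = 0.40 × 0.0756844 = 0.0302737
Sum: 2.99878e-06 + 0.0188078 + 0.0302737 = 0.0490845
P(Level III | 10 correct answers out of 16) = 0.0302737 / 0.0490845 ≈ 0.617

0.617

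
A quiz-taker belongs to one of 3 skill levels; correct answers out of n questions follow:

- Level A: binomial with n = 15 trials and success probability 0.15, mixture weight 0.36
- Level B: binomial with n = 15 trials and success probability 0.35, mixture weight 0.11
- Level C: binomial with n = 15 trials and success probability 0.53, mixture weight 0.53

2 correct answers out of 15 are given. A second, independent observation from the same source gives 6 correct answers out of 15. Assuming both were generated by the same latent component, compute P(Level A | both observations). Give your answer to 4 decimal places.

By Bayes' theorem, P(k | x) = w_k f_k(x) / Σ_j w_j f_j(x).
Since both observations come from the same component, the likelihood for component k is f_k(x₁)·f_k(x₂).
  f_A = [C(15,2)·0.15^2·0.85^13 = 105·0.0225·0.120905 = 0.285639] × [0.0132045] = 0.00377172
  f_B = [C(15,2)·0.35^2·0.65^13 = 105·0.1225·0.00369721 = 0.0475553] × [0.19056] = 0.00906216
  f_C = [C(15,2)·0.53^2·0.47^13 = 105·0.2809·5.461e-05 = 0.00161069] × [0.124148] = 0.000199965
Weight by the priors:
  w_A·f_A = 0.36 × 0.00377172 = 0.00135782
  w_B·f_B = 0.11 × 0.00906216 = 0.000996837
  w_C·f_C = 0.53 × 0.000199965 = 0.000105981
Denominator: 0.00135782 + 0.000996837 + 0.000105981 = 0.00246064
So the posterior for Level A is 0.00135782 / 0.00246064 ≈ 0.5518.

0.5518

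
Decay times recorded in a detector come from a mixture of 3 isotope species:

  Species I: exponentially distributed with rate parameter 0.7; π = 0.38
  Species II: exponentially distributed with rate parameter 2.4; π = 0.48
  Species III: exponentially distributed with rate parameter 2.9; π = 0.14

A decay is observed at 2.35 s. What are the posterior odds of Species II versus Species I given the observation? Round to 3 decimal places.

0.080

Since P(k|x) ∝ w_k f_k(x), the posterior odds are w_i f_i(x) / (w_j f_j(x)).
Exponential densities:
  L_I = 0.7·e^(−0.7·2.35) = 0.7·e^(−1.6450) = 0.135109
  L_II = 2.4·e^(−2.4·2.35) = 2.4·e^(−5.6400) = 0.00852688
  L_III = 2.9·e^(−2.9·2.35) = 2.9·e^(−6.8150) = 0.00318186
0.0040929 / 0.0513413 ≈ 0.080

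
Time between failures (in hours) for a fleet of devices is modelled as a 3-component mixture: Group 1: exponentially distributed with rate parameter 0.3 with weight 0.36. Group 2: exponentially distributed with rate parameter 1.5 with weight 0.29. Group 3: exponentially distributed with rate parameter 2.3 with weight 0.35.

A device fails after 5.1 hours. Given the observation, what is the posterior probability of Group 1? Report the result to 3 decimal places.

By Bayes' theorem, P(k | x) = w_k f_k(x) / Σ_j w_j f_j(x).
Component likelihoods at x = 5.1 hours:
  L_1 = 0.3·e^(−0.3·5.1) = 0.3·e^(−1.5300) = 0.0649607
  L_2 = 1.5·e^(−1.5·5.1) = 1.5·e^(−7.6500) = 0.000714066
  L_3 = 2.3·e^(−2.3·5.1) = 2.3·e^(−11.7300) = 1.8512e-05
Prior × likelihood for each component:
  w_1·L_1 = 0.36 × 0.0649607 = 0.0233859
  w_2·L_2 = 0.29 × 0.000714066 = 0.000207079
  w_3·L_3 = 0.35 × 1.8512e-05 = 6.4792e-06
Evidence: 0.0233859 + 0.000207079 + 6.4792e-06 = 0.0235994
P(Group 1 | data) ≈ 0.991

0.991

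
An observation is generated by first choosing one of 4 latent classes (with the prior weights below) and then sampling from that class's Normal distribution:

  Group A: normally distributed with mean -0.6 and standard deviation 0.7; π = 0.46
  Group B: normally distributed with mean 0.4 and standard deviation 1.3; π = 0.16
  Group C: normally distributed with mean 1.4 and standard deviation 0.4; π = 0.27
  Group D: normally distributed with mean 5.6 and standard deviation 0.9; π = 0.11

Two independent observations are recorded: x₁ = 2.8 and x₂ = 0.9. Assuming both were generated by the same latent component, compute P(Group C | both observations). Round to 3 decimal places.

0.096

P(component k | x) = w_k·f_k(x) / marginal(x), where marginal(x) = Σ_j w_j·f_j(x).
Since both observations come from the same component, the likelihood for component k is f_k(x₁)·f_k(x₂).
  p_A = [(1/(0.7·√(2π)))·exp(−(2.8−-0.6)²/(2·0.7²)) = 0.569918·exp(-11.79592) = 4.29447e-06] × [0.057373] = 2.46387e-07
  p_B = [(1/(1.3·√(2π)))·exp(−(2.8−0.4)²/(2·1.3²)) = 0.306879·exp(-1.70414) = 0.05583] × [0.285] = 0.0159115
  p_C = [(1/(0.4·√(2π)))·exp(−(2.8−1.4)²/(2·0.4²)) = 0.997356·exp(-6.12500) = 0.00218171] × [0.456623] = 0.000996217
  p_D = [(1/(0.9·√(2π)))·exp(−(2.8−5.6)²/(2·0.9²)) = 0.443269·exp(-4.83951) = 0.00350668] × [5.30535e-07] = 1.86042e-09
Multiply by the mixture weights:
  w_A·p_A = 0.46 × 2.46387e-07 = 1.13338e-07
  w_B·p_B = 0.16 × 0.0159115 = 0.00254584
  w_C·p_C = 0.27 × 0.000996217 = 0.000268979
  w_D·p_D = 0.11 × 1.86042e-09 = 2.04646e-10
Evidence: 1.13338e-07 + 0.00254584 + 0.000268979 + 2.04646e-10 = 0.00281493
So the posterior for Group C is 0.000268979 / 0.00281493 ≈ 0.096.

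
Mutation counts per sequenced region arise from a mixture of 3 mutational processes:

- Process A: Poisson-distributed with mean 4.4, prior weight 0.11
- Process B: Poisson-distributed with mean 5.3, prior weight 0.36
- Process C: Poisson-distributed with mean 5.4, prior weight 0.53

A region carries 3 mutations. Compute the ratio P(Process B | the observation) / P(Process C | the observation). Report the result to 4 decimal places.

The posterior odds equal the prior odds times the likelihood ratio: (π_i/π_j)·(f_i(x)/f_j(x)).
Evaluate each component's likelihood at the observed value:
  p_A = e^(−4.4)·4.4^3/3! = 0.174305
  p_B = e^(−5.3)·5.3^3/3! = 0.123856
  p_C = e^(−5.4)·5.4^3/3! = 0.118533
Odds = (0.36/0.53) × (0.123856/0.118533) = 0.679245 × 1.0449 ≈ 0.7097

0.7097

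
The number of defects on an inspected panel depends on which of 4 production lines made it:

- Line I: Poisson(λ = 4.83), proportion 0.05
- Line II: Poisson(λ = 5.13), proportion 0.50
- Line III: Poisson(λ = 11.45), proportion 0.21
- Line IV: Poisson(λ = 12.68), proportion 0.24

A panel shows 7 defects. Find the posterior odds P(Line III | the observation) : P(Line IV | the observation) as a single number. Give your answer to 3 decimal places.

Since P(k|x) ∝ P(Z=k) f_k(x), the posterior odds are P(Z=i) f_i(x) / (P(Z=j) f_j(x)).
Component likelihoods at x = 7 defects:
  L_I = 0.0971756
  L_II = 0.109764
  L_III = 0.0545175
  L_IV = 0.0325499
Posterior odds = (P(Z=III)·L_III) / (P(Z=IV)·L_IV) = (0.21·0.0545175) / (0.24·0.0325499) = 0.0114487 / 0.00781199 ≈ 1.466

1.466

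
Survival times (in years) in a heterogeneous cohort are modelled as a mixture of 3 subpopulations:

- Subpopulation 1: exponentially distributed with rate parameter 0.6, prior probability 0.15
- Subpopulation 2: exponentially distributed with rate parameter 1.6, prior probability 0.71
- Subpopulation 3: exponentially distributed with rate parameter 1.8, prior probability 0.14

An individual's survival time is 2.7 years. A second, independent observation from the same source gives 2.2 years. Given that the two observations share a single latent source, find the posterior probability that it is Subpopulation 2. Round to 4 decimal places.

The responsibility of component k is P(Z=k) f_k(x) divided by Σ_j P(Z=j) f_j(x).
Since both observations come from the same component, the likelihood for component k is f_k(x₁)·f_k(x₂).
  p_1 = [0.118739] × [0.160281] = 0.0190317
  p_2 = [0.0212798] × [0.0473591] = 0.00100779
  p_3 = [0.0139509] × [0.0343136] = 0.000478705
Multiply by the mixture weights:
  P(Z=1)·p_1 = 0.15 × 0.0190317 = 0.00285475
  P(Z=2)·p_2 = 0.71 × 0.00100779 = 0.000715533
  P(Z=3)·p_3 = 0.14 × 0.000478705 = 6.70187e-05
Denominator: 0.00285475 + 0.000715533 + 6.70187e-05 = 0.0036373
Responsibility of Subpopulation 2: 0.000715533 / 0.0036373 ≈ 0.1967

0.1967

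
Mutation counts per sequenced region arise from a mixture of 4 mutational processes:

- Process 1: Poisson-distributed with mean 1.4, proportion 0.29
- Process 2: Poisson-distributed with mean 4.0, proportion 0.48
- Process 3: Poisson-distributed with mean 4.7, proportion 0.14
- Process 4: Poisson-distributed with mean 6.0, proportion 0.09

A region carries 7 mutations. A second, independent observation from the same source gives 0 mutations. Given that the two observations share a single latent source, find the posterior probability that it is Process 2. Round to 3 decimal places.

0.740

Posterior ∝ prior × likelihood, so P(k | x) ∝ π_k f_k(x); normalise over all components.
Since both observations come from the same component, the likelihood for component k is f_k(x₁)·f_k(x₂).
  f_1 = [e^(−1.4)·1.4^7/7! = 0.000515767] × [0.246597] = 0.000127187
  f_2 = [e^(−4.0)·4.0^7/7! = 0.0595404] × [0.0183156] = 0.00109052
  f_3 = [e^(−4.7)·4.7^7/7! = 0.0914261] × [0.00909528] = 0.000831546
  f_4 = [e^(−6.0)·6.0^7/7! = 0.137677] × [0.00247875] = 0.000341267
Multiply by the mixture weights:
  π_1·f_1 = 0.29 × 0.000127187 = 3.68841e-05
  π_2·f_2 = 0.48 × 0.00109052 = 0.000523449
  π_3·f_3 = 0.14 × 0.000831546 = 0.000116416
  π_4·f_4 = 0.09 × 0.000341267 = 3.0714e-05
Sum: 3.68841e-05 + 0.000523449 + 0.000116416 + 3.0714e-05 = 0.000707464
P(Process 2 | data) = 0.000523449 / 0.000707464 ≈ 0.740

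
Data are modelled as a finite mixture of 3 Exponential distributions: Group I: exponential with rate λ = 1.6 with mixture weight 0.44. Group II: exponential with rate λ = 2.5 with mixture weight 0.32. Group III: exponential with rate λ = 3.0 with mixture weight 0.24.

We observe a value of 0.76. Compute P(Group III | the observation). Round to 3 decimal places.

The responsibility of component k is π_k f_k(x) divided by Σ_j π_j f_j(x).
Exponential densities:
  f_I = 1.6·e^(−1.6·0.76) = 1.6·e^(−1.2160) = 0.474262
  f_II = 2.5·e^(−2.5·0.76) = 2.5·e^(−1.9000) = 0.373922
  f_III = 3.0·e^(−3.0·0.76) = 3.0·e^(−2.2800) = 0.306853
Unnormalised posteriors:
  π_I·f_I = 0.44 × 0.474262 = 0.208675
  π_II·f_II = 0.32 × 0.373922 = 0.119655
  π_III·f_III = 0.24 × 0.306853 = 0.0736446
Normaliser: 0.208675 + 0.119655 + 0.0736446 = 0.401975
P(Group III | 0.76) ≈ 0.183

0.183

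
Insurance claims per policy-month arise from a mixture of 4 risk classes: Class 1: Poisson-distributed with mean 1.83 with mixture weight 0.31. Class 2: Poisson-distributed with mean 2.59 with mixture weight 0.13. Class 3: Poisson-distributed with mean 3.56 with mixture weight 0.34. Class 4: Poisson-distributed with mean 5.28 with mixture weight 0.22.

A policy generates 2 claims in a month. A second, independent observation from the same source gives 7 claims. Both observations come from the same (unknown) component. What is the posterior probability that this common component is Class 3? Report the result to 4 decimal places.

0.5141

P(component k | x) = w_k·f_k(x) / marginal(x), where marginal(x) = Σ_j w_j·f_j(x).
Since both observations come from the same component, the likelihood for component k is f_k(x₁)·f_k(x₂).
  f_1 = [e^(−1.83)·1.83^2/2! = 0.268604] × [0.0021876] = 0.0005876
  f_2 = [e^(−2.59)·2.59^2/2! = 0.251621] × [0.0116371] = 0.00292814
  f_3 = [e^(−3.56)·3.56^2/2! = 0.180211] × [0.0408913] = 0.00736907
  f_4 = [e^(−5.28)·5.28^2/2! = 0.0709844] × [0.115593] = 0.00820531
Unnormalised posteriors:
  w_1·f_1 = 0.31 × 0.0005876 = 0.000182156
  w_2·f_2 = 0.13 × 0.00292814 = 0.000380658
  w_3·f_3 = 0.34 × 0.00736907 = 0.00250548
  w_4·f_4 = 0.22 × 0.00820531 = 0.00180517
Denominator: 0.000182156 + 0.000380658 + 0.00250548 + 0.00180517 = 0.00487347
So the posterior for Class 3 is 0.00250548 / 0.00487347 ≈ 0.5141.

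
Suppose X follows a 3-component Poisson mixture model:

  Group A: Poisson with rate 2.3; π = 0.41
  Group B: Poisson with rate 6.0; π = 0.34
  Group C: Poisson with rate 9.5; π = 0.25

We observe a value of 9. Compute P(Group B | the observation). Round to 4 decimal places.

The responsibility of component k is π_k f_k(x) divided by Σ_j π_j f_j(x).
Evaluate each component's likelihood at the observed value:
  p_A = e^(−2.3)·2.3^9/9! = 0.000497634
  p_B = e^(−6.0)·6.0^9/9! = 0.0688385
  p_C = e^(−9.5)·9.5^9/9! = 0.130003
Unnormalised posteriors:
  π_A·p_A = 0.41 × 0.000497634 = 0.00020403
  π_B·p_B = 0.34 × 0.0688385 = 0.0234051
  π_C·p_C = 0.25 × 0.130003 = 0.0325006
Marginal: 0.00020403 + 0.0234051 + 0.0325006 = 0.0561098
P(Group B | x) ≈ 0.4171

0.4171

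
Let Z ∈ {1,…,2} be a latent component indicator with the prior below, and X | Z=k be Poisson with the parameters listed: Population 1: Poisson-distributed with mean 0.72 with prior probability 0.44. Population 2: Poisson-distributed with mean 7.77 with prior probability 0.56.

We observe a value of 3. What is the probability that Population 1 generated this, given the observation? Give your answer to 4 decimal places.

Posterior ∝ prior × likelihood, so P(k | x) ∝ π_k f_k(x); normalise over all components.
Component likelihoods at x = 3:
  f_1 = e^(−0.72)·0.72^3/3! = 0.0302799
  f_2 = e^(−7.77)·7.77^3/3! = 0.0330099
Multiply by the mixture weights:
  π_1·f_1 = 0.44 × 0.0302799 = 0.0133231
  π_2·f_2 = 0.56 × 0.0330099 = 0.0184855
Sum: 0.0133231 + 0.0184855 = 0.0318087
P(Population 1 | 3) ≈ 0.4189

0.4189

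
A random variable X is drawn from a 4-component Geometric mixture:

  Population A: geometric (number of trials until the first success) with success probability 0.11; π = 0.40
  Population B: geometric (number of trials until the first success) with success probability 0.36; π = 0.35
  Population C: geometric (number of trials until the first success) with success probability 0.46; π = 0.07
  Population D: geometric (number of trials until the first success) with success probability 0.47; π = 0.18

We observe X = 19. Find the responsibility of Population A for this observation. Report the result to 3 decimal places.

0.992

Apply Bayes' rule: the posterior for each component is proportional to its prior times its likelihood at x.
Evaluate each component's likelihood at the observed value:
  f_A = 0.0135025
  f_B = 0.000116827
  f_C = 7.01206e-06
  f_D = 5.11757e-06
Prior × likelihood for each component:
  π_A·f_A = 0.40 × 0.0135025 = 0.00540098
  π_B·f_B = 0.35 × 0.000116827 = 4.08893e-05
  π_C·f_C = 0.07 × 7.01206e-06 = 4.90844e-07
  π_D·f_D = 0.18 × 5.11757e-06 = 9.21162e-07
Marginal: 0.00540098 + 4.08893e-05 + 4.90844e-07 + 9.21162e-07 = 0.00544328
P(Population A | 19) ≈ 0.992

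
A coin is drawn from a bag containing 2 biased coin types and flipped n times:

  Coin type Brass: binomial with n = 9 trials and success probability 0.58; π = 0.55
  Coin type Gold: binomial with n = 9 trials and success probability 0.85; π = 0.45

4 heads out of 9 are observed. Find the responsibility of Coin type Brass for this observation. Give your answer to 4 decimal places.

The responsibility of component k is π_k f_k(x) divided by Σ_j π_j f_j(x).
Component likelihoods at x = 4 heads out of 9:
  f_Brass = 0.18635
  f_Gold = 0.00499462
Unnormalised posteriors:
  π_Brass·f_Brass = 0.55 × 0.18635 = 0.102492
  π_Gold·f_Gold = 0.45 × 0.00499462 = 0.00224758
Normaliser: 0.102492 + 0.00224758 = 0.10474
So the posterior for Coin type Brass is 0.102492 / 0.10474 ≈ 0.9785.

0.9785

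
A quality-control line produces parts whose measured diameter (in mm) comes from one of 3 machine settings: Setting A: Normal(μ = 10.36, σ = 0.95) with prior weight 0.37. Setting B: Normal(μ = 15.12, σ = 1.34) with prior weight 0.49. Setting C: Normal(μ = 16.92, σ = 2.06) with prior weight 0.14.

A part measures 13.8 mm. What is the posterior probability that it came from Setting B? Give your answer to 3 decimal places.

P(component k | x) = π_k·f_k(x) / marginal(x), where marginal(x) = Σ_j π_j·f_j(x).
Normal densities:
  p_A = (1/(0.95·√(2π)))·exp(−(13.8−10.36)²/(2·0.95²)) = 0.419939·exp(-6.55601) = 0.000596962
  p_B = (1/(1.34·√(2π)))·exp(−(13.8−15.12)²/(2·1.34²)) = 0.297718·exp(-0.48519) = 0.18327
  p_C = (1/(2.06·√(2π)))·exp(−(13.8−16.92)²/(2·2.06²)) = 0.193661·exp(-1.14695) = 0.0615076
Unnormalised posteriors:
  π_A·p_A = 0.37 × 0.000596962 = 0.000220876
  π_B·p_B = 0.49 × 0.18327 = 0.0898024
  π_C·p_C = 0.14 × 0.0615076 = 0.00861106
Evidence: 0.000220876 + 0.0898024 + 0.00861106 = 0.0986343
So the posterior for Setting B is 0.0898024 / 0.0986343 ≈ 0.910.

0.910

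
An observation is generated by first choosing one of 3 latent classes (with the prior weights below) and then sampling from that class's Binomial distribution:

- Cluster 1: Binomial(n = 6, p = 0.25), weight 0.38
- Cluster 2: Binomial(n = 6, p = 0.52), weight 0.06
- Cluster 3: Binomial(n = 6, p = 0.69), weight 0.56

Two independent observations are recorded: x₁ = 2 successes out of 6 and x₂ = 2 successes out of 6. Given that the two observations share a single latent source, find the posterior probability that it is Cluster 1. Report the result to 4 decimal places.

Apply Bayes' rule: the posterior for each component is proportional to its prior times its likelihood at x.
Since both observations come from the same component, the likelihood for component k is f_k(x₁)·f_k(x₂).
  p_1 = [C(6,2)·0.25^2·0.75^4 = 15·0.0625·0.316406 = 0.296631] × [0.296631] = 0.0879899
  p_2 = [C(6,2)·0.52^2·0.48^4 = 15·0.2704·0.0530842 = 0.215309] × [0.215309] = 0.0463581
  p_3 = [C(6,2)·0.69^2·0.31^4 = 15·0.4761·0.00923521 = 0.0659533] × [0.0659533] = 0.00434983
Multiply by the mixture weights:
  P(Z=1)·p_1 = 0.38 × 0.0879899 = 0.0334361
  P(Z=2)·p_2 = 0.06 × 0.0463581 = 0.00278149
  P(Z=3)·p_3 = 0.56 × 0.00434983 = 0.00243591
Denominator: 0.0334361 + 0.00278149 + 0.00243591 = 0.0386535
So the posterior for Cluster 1 is 0.0334361 / 0.0386535 ≈ 0.8650.

0.8650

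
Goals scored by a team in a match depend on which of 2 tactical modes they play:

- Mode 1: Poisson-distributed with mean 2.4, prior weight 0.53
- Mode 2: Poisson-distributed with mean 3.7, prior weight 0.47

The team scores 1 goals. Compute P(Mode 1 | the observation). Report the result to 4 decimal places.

0.7286

Posterior ∝ prior × likelihood, so P(k | x) ∝ π_k f_k(x); normalise over all components.
Evaluate each component's likelihood at the observed value:
  f_1 = 0.217723
  f_2 = 0.091477
Unnormalised posteriors:
  π_1·f_1 = 0.53 × 0.217723 = 0.115393
  π_2·f_2 = 0.47 × 0.091477 = 0.0429942
Denominator: 0.115393 + 0.0429942 = 0.158387
P(Mode 1 | x) = 0.115393 / 0.158387 ≈ 0.7286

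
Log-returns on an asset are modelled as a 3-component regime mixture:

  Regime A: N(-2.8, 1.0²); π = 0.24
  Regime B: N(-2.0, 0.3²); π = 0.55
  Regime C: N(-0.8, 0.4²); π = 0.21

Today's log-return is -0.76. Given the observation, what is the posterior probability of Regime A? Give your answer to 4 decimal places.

0.0542

Apply Bayes' rule: the posterior for each component is proportional to its prior times its likelihood at x.
Component likelihoods at x = -0.76:
  L_A = (1/(1.0·√(2π)))·exp(−(-0.76−-2.8)²/(2·1.0²)) = 0.398942·exp(-2.08080) = 0.0498001
  L_B = (1/(0.3·√(2π)))·exp(−(-0.76−-2.0)²/(2·0.3²)) = 1.329808·exp(-8.54222) = 0.000259387
  L_C = (1/(0.4·√(2π)))·exp(−(-0.76−-0.8)²/(2·0.4²)) = 0.997356·exp(-0.00500) = 0.992381
Multiply by the mixture weights:
  w_A·L_A = 0.24 × 0.0498001 = 0.011952
  w_B·L_B = 0.55 × 0.000259387 = 0.000142663
  w_C·L_C = 0.21 × 0.992381 = 0.2084
Normaliser: 0.011952 + 0.000142663 + 0.2084 = 0.220495
P(Regime A | -0.76) = 0.011952 / 0.220495 ≈ 0.0542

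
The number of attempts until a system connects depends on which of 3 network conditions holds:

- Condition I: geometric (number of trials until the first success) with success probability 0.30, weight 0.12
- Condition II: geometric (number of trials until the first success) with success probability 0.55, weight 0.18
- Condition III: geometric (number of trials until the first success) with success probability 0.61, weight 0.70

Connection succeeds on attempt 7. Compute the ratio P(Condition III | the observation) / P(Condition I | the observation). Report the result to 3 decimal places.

Since P(k|x) ∝ π_k f_k(x), the posterior odds are π_i f_i(x) / (π_j f_j(x)).
Geometric probabilities:
  f_I = 0.0352947
  f_II = 0.00456707
  f_III = 0.00214643
0.0015025 / 0.00423536 ≈ 0.355

0.355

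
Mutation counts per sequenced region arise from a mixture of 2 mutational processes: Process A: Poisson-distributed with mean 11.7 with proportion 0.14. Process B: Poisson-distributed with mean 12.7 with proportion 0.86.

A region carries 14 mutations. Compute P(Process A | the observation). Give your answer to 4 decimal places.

0.1231

Posterior ∝ prior × likelihood, so P(k | x) ∝ π_k f_k(x); normalise over all components.
Component likelihoods at x = 14 mutations:
  p_A = e^(−11.7)·11.7^14/14! = 0.0856936
  p_B = e^(−12.7)·12.7^14/14! = 0.0993811
Unnormalised posteriors:
  π_A·p_A = 0.14 × 0.0856936 = 0.0119971
  π_B·p_B = 0.86 × 0.0993811 = 0.0854678
Denominator: 0.0119971 + 0.0854678 = 0.0974649
So the posterior for Process A is 0.0119971 / 0.0974649 ≈ 0.1231.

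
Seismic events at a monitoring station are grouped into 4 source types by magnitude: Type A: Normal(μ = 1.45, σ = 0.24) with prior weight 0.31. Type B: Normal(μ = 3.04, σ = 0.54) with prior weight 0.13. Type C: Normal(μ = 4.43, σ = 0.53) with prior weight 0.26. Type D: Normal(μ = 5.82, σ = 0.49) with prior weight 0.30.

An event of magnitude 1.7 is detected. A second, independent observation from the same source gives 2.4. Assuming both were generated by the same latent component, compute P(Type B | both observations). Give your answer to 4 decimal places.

The responsibility of component k is π_k f_k(x) divided by Σ_j π_j f_j(x).
Since both observations come from the same component, the likelihood for component k is f_k(x₁)·f_k(x₂).
  L_A = [0.966227] × [0.000658186] = 0.000635956
  L_B = [0.0339921] × [0.366014] = 0.0124416
  L_C = [1.30388e-06] × [0.000490918] = 6.40097e-10
  L_D = [3.62251e-16] × [2.15006e-11] = 7.78863e-27
Unnormalised posteriors:
  π_A·L_A = 0.31 × 0.000635956 = 0.000197147
  π_B·L_B = 0.13 × 0.0124416 = 0.0016174
  π_C·L_C = 0.26 × 6.40097e-10 = 1.66425e-10
  π_D·L_D = 0.30 × 7.78863e-27 = 2.33659e-27
Normaliser: 0.000197147 + 0.0016174 + 1.66425e-10 + 2.33659e-27 = 0.00181455
Responsibility of Type B: 0.0016174 / 0.00181455 ≈ 0.8914

0.8914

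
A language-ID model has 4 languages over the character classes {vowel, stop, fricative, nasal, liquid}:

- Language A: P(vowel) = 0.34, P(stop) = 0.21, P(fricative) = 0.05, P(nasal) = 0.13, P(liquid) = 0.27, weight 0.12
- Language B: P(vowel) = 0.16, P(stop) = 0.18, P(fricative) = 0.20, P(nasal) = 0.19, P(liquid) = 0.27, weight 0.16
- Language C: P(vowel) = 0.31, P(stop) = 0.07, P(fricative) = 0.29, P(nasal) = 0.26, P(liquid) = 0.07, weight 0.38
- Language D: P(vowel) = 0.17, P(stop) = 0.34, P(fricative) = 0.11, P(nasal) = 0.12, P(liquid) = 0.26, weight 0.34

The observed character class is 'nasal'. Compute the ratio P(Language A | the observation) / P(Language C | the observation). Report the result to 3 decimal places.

0.158

Only the two components matter; the odds are (π_i f_i(x)) / (π_j f_j(x)).
Component likelihoods at x = 'nasal':
  f_A = P(nasal | comp) = 0.13
  f_B = P(nasal | comp) = 0.19
  f_C = P(nasal | comp) = 0.26
  f_D = P(nasal | comp) = 0.12
Odds = (0.12/0.38) × (0.13/0.26) = 0.315789 × 0.5 ≈ 0.158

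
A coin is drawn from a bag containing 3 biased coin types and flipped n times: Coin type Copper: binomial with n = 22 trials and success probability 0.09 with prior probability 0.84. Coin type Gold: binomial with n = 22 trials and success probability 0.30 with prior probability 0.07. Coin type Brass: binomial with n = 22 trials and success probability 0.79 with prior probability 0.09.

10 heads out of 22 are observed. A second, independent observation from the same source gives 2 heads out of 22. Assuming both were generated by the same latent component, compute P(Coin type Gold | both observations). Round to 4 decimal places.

0.9725

Apply Bayes' rule: the posterior for each component is proportional to its prior times its likelihood at x.
Since both observations come from the same component, the likelihood for component k is f_k(x₁)·f_k(x₂).
  p_Copper = [C(22,10)·0.09^10·0.91^12 = 646646·3.48678e-11·0.322475 = 7.2709e-06] × [0.283743] = 2.06307e-06
  p_Gold = [C(22,10)·0.30^10·0.70^12 = 646646·5.9049e-06·0.0138413 = 0.0528513] × [0.0165888] = 0.00087674
  p_Brass = [C(22,10)·0.79^10·0.21^12 = 646646·0.0946828·7.35583e-09 = 0.00045037] × [4.01099e-12] = 1.80643e-15
Prior × likelihood for each component:
  w_Copper·p_Copper = 0.84 × 2.06307e-06 = 1.73298e-06
  w_Gold·p_Gold = 0.07 × 0.00087674 = 6.13718e-05
  w_Brass·p_Brass = 0.09 × 1.80643e-15 = 1.62579e-16
Sum: 1.73298e-06 + 6.13718e-05 + 1.62579e-16 = 6.31048e-05
P(Coin type Gold | x₁, x₂) = 6.13718e-05 / 6.31048e-05 ≈ 0.9725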